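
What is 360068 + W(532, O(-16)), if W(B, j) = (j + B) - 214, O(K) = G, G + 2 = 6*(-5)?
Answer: 360354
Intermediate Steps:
G = -32 (G = -2 + 6*(-5) = -2 - 30 = -32)
O(K) = -32
W(B, j) = -214 + B + j (W(B, j) = (B + j) - 214 = -214 + B + j)
360068 + W(532, O(-16)) = 360068 + (-214 + 532 - 32) = 360068 + 286 = 360354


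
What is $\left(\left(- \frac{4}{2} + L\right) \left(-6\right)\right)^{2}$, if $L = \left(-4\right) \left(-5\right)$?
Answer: $11664$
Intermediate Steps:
$L = 20$
$\left(\left(- \frac{4}{2} + L\right) \left(-6\right)\right)^{2} = \left(\left(- \frac{4}{2} + 20\right) \left(-6\right)\right)^{2} = \left(\left(\left(-4\right) \frac{1}{2} + 20\right) \left(-6\right)\right)^{2} = \left(\left(-2 + 20\right) \left(-6\right)\right)^{2} = \left(18 \left(-6\right)\right)^{2} = \left(-108\right)^{2} = 11664$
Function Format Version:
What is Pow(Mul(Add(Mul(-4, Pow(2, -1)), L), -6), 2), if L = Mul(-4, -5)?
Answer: 11664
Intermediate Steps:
L = 20
Pow(Mul(Add(Mul(-4, Pow(2, -1)), L), -6), 2) = Pow(Mul(Add(Mul(-4, Pow(2, -1)), 20), -6), 2) = Pow(Mul(Add(Mul(-4, Rational(1, 2)), 20), -6), 2) = Pow(Mul(Add(-2, 20), -6), 2) = Pow(Mul(18, -6), 2) = Pow(-108, 2) = 11664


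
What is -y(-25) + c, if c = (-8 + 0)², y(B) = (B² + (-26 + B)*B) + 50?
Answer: -1886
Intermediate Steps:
y(B) = 50 + B² + B*(-26 + B) (y(B) = (B² + B*(-26 + B)) + 50 = 50 + B² + B*(-26 + B))
c = 64 (c = (-8)² = 64)
-y(-25) + c = -(50 - 26*(-25) + 2*(-25)²) + 64 = -(50 + 650 + 2*625) + 64 = -(50 + 650 + 1250) + 64 = -1*1950 + 64 = -1950 + 64 = -1886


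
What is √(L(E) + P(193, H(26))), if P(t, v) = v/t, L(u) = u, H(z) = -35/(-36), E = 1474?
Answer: √1976587691/1158 ≈ 38.393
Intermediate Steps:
H(z) = 35/36 (H(z) = -35*(-1/36) = 35/36)
√(L(E) + P(193, H(26))) = √(1474 + (35/36)/193) = √(1474 + (35/36)*(1/193)) = √(1474 + 35/6948) = √(10241387/6948) = √1976587691/1158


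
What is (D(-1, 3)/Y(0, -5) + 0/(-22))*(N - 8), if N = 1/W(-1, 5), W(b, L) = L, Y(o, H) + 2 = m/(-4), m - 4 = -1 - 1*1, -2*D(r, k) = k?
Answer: -117/25 ≈ -4.6800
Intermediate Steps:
D(r, k) = -k/2
m = 2 (m = 4 + (-1 - 1*1) = 4 + (-1 - 1) = 4 - 2 = 2)
Y(o, H) = -5/2 (Y(o, H) = -2 + 2/(-4) = -2 + 2*(-¼) = -2 - ½ = -5/2)
N = ⅕ (N = 1/5 = ⅕ ≈ 0.20000)
(D(-1, 3)/Y(0, -5) + 0/(-22))*(N - 8) = ((-½*3)/(-5/2) + 0/(-22))*(⅕ - 8) = (-3/2*(-⅖) + 0*(-1/22))*(-39/5) = (⅗ + 0)*(-39/5) = (⅗)*(-39/5) = -117/25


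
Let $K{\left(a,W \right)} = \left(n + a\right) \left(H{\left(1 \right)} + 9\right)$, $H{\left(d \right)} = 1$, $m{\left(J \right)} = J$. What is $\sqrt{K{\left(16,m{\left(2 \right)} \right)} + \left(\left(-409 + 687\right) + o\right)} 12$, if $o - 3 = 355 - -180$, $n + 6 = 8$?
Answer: $24 \sqrt{249} \approx 378.71$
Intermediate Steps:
$n = 2$ ($n = -6 + 8 = 2$)
$o = 538$ ($o = 3 + \left(355 - -180\right) = 3 + \left(355 + 180\right) = 3 + 535 = 538$)
$K{\left(a,W \right)} = 20 + 10 a$ ($K{\left(a,W \right)} = \left(2 + a\right) \left(1 + 9\right) = \left(2 + a\right) 10 = 20 + 10 a$)
$\sqrt{K{\left(16,m{\left(2 \right)} \right)} + \left(\left(-409 + 687\right) + o\right)} 12 = \sqrt{\left(20 + 10 \cdot 16\right) + \left(\left(-409 + 687\right) + 538\right)} 12 = \sqrt{\left(20 + 160\right) + \left(278 + 538\right)} 12 = \sqrt{180 + 816} \cdot 12 = \sqrt{996} \cdot 12 = 2 \sqrt{249} \cdot 12 = 24 \sqrt{249}$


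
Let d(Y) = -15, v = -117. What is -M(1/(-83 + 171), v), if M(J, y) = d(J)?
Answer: 15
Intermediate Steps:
M(J, y) = -15
-M(1/(-83 + 171), v) = -1*(-15) = 15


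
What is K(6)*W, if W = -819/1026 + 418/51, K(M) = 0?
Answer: 0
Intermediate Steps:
W = 4779/646 (W = -819*1/1026 + 418*(1/51) = -91/114 + 418/51 = 4779/646 ≈ 7.3978)
K(6)*W = 0*(4779/646) = 0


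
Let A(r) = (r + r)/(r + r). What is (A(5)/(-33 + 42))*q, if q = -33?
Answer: -11/3 ≈ -3.6667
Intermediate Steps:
A(r) = 1 (A(r) = (2*r)/((2*r)) = (2*r)*(1/(2*r)) = 1)
(A(5)/(-33 + 42))*q = (1/(-33 + 42))*(-33) = (1/9)*(-33) = -11/3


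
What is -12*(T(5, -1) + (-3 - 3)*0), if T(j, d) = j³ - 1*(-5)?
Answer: -1560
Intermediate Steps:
T(j, d) = 5 + j³ (T(j, d) = j³ + 5 = 5 + j³)
-12*(T(5, -1) + (-3 - 3)*0) = -12*((5 + 5³) + (-3 - 3)*0) = -12*((5 + 125) - 6*0) = -12*(130 + 0) = -12*130 = -1560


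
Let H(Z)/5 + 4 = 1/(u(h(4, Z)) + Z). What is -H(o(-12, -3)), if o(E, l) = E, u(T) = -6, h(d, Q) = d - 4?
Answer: 365/18 ≈ 20.278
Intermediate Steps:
h(d, Q) = -4 + d
H(Z) = -20 + 5/(-6 + Z)
-H(o(-12, -3)) = -5*(25 - 4*(-12))/(-6 - 12) = -5*(25 + 48)/(-18) = -5*(-1)*73/18 = -1*(-365/18) = 365/18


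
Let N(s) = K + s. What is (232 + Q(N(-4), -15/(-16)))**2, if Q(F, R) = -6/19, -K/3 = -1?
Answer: 19377604/361 ≈ 53678.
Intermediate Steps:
K = 3 (K = -3*(-1) = 3)
N(s) = 3 + s
Q(F, R) = -6/19 (Q(F, R) = -6*1/19 = -6/19)
(232 + Q(N(-4), -15/(-16)))**2 = (232 - 6/19)**2 = (4402/19)**2 = 19377604/361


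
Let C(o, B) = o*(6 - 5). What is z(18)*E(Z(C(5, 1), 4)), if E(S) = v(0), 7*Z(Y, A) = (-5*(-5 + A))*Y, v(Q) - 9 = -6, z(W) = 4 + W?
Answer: 66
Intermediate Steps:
C(o, B) = o (C(o, B) = o*1 = o)
v(Q) = 3 (v(Q) = 9 - 6 = 3)
Z(Y, A) = Y*(25 - 5*A)/7 (Z(Y, A) = ((-5*(-5 + A))*Y)/7 = ((25 - 5*A)*Y)/7 = (Y*(25 - 5*A))/7 = Y*(25 - 5*A)/7)
E(S) = 3
z(18)*E(Z(C(5, 1), 4)) = (4 + 18)*3 = 22*3 = 66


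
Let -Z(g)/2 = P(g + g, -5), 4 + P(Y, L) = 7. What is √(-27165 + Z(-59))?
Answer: 3*I*√3019 ≈ 164.84*I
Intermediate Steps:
P(Y, L) = 3 (P(Y, L) = -4 + 7 = 3)
Z(g) = -6 (Z(g) = -2*3 = -6)
√(-27165 + Z(-59)) = √(-27165 - 6) = √(-27171) = 3*I*√3019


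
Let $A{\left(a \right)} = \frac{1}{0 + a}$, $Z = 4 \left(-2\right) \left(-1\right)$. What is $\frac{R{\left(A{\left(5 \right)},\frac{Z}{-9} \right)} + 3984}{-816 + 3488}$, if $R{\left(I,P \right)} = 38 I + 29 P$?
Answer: $\frac{89231}{60120} \approx 1.4842$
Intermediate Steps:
$Z = 8$ ($Z = \left(-8\right) \left(-1\right) = 8$)
$A{\left(a \right)} = \frac{1}{a}$
$R{\left(I,P \right)} = 29 P + 38 I$
$\frac{R{\left(A{\left(5 \right)},\frac{Z}{-9} \right)} + 3984}{-816 + 3488} = \frac{\left(29 \frac{8}{-9} + \frac{38}{5}\right) + 3984}{-816 + 3488} = \frac{\left(29 \cdot 8 \left(- \frac{1}{9}\right) + 38 \cdot \frac{1}{5}\right) + 3984}{2672} = \left(\left(29 \left(- \frac{8}{9}\right) + \frac{38}{5}\right) + 3984\right) \frac{1}{2672} = \left(\left(- \frac{232}{9} + \frac{38}{5}\right) + 3984\right) \frac{1}{2672} = \left(- \frac{818}{45} + 3984\right) \frac{1}{2672} = \frac{178462}{45} \cdot \frac{1}{2672} = \frac{89231}{60120}$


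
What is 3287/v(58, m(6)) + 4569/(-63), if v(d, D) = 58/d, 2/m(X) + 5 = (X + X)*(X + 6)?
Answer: 67504/21 ≈ 3214.5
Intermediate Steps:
m(X) = 2/(-5 + 2*X*(6 + X)) (m(X) = 2/(-5 + (X + X)*(X + 6)) = 2/(-5 + (2*X)*(6 + X)) = 2/(-5 + 2*X*(6 + X)))
3287/v(58, m(6)) + 4569/(-63) = 3287/((58/58)) + 4569/(-63) = 3287/((58*(1/58))) + 4569*(-1/63) = 3287/1 - 1523/21 = 3287*1 - 1523/21 = 3287 - 1523/21 = 67504/21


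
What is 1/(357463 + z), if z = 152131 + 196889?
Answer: 1/706483 ≈ 1.4155e-6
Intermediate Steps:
z = 349020
1/(357463 + z) = 1/(357463 + 349020) = 1/706483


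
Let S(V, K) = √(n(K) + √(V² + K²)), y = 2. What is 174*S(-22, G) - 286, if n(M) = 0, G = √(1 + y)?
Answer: -286 + 174*487^(¼) ≈ 531.39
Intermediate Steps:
G = √3 (G = √(1 + 2) = √3 ≈ 1.7320)
S(V, K) = (K² + V²)^(¼) (S(V, K) = √(0 + √(V² + K²)) = √(0 + √(K² + V²)) = √(√(K² + V²)) = (K² + V²)^(¼))
174*S(-22, G) - 286 = 174*((√3)² + (-22)²)^(¼) - 286 = 174*(3 + 484)^(¼) - 286 = 174*487^(¼) - 286 = -286 + 174*487^(¼)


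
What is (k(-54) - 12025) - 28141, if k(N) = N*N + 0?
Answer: -37250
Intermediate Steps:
k(N) = N² (k(N) = N² + 0 = N²)
(k(-54) - 12025) - 28141 = ((-54)² - 12025) - 28141 = (2916 - 12025) - 28141 = -9109 - 28141 = -37250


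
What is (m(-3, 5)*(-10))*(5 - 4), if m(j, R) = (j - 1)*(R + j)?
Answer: 80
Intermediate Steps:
m(j, R) = (-1 + j)*(R + j)
(m(-3, 5)*(-10))*(5 - 4) = (((-3)**2 - 1*5 - 1*(-3) + 5*(-3))*(-10))*(5 - 4) = ((9 - 5 + 3 - 15)*(-10))*1 = -8*(-10)*1 = 80*1 = 80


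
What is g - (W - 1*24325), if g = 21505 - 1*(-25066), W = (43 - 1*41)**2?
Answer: 70892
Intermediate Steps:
W = 4 (W = (43 - 41)**2 = 2**2 = 4)
g = 46571 (g = 21505 + 25066 = 46571)
g - (W - 1*24325) = 46571 - (4 - 1*24325) = 46571 - (4 - 24325) = 46571 - 1*(-24321) = 46571 + 24321 = 70892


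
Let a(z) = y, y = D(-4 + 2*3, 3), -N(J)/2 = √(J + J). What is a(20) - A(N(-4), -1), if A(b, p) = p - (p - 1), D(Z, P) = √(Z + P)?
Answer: -1 + √5 ≈ 1.2361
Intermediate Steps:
D(Z, P) = √(P + Z)
N(J) = -2*√2*√J (N(J) = -2*√(J + J) = -2*√2*√J)
y = √5 (y = √(3 + (-4 + 2*3)) = √(3 + (-4 + 6)) = √(3 + 2) = √5 ≈ 2.2361)
a(z) = √5
A(b, p) = 1 (A(b, p) = p - (-1 + p) = p + (1 - p) = 1)
a(20) - A(N(-4), -1) = √5 - 1*1 = √5 - 1 = -1 + √5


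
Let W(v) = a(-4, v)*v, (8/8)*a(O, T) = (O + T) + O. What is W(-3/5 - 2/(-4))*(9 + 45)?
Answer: 2187/50 ≈ 43.740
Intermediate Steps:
a(O, T) = T + 2*O (a(O, T) = (O + T) + O = T + 2*O)
W(v) = v*(-8 + v) (W(v) = (v + 2*(-4))*v = (v - 8)*v = (-8 + v)*v = v*(-8 + v))
W(-3/5 - 2/(-4))*(9 + 45) = ((-3/5 - 2/(-4))*(-8 + (-3/5 - 2/(-4))))*(9 + 45) = ((-3*⅕ - 2*(-¼))*(-8 + (-3*⅕ - 2*(-¼))))*54 = ((-⅗ + ½)*(-8 + (-⅗ + ½)))*54 = -(-8 - ⅒)/10*54 = -⅒*(-81/10)*54 = (81/100)*54 = 2187/50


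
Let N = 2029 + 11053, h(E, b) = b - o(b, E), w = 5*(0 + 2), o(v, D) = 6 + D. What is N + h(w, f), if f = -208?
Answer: 12858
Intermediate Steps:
w = 10 (w = 5*2 = 10)
h(E, b) = -6 + b - E (h(E, b) = b - (6 + E) = b + (-6 - E) = -6 + b - E)
N = 13082
N + h(w, f) = 13082 + (-6 - 208 - 1*10) = 13082 + (-6 - 208 - 10) = 13082 - 224 = 12858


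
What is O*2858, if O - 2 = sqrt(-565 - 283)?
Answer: 5716 + 11432*I*sqrt(53) ≈ 5716.0 + 83226.0*I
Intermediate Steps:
O = 2 + 4*I*sqrt(53) (O = 2 + sqrt(-565 - 283) = 2 + sqrt(-848) = 2 + 4*I*sqrt(53) ≈ 2.0 + 29.12*I)
O*2858 = (2 + 4*I*sqrt(53))*2858 = 5716 + 11432*I*sqrt(53)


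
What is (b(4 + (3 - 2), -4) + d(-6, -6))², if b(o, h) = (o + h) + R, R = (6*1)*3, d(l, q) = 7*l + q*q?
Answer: 169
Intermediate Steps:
d(l, q) = q² + 7*l (d(l, q) = 7*l + q² = q² + 7*l)
R = 18 (R = 6*3 = 18)
b(o, h) = 18 + h + o (b(o, h) = (o + h) + 18 = (h + o) + 18 = 18 + h + o)
(b(4 + (3 - 2), -4) + d(-6, -6))² = ((18 - 4 + (4 + (3 - 2))) + ((-6)² + 7*(-6)))² = ((18 - 4 + (4 + 1)) + (36 - 42))² = ((18 - 4 + 5) - 6)² = (19 - 6)² = 13² = 169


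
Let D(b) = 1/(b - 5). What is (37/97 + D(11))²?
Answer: 101761/338724 ≈ 0.30042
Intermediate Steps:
D(b) = 1/(-5 + b)
(37/97 + D(11))² = (37/97 + 1/(-5 + 11))² = (37*(1/97) + 1/6)² = (37/97 + ⅙)² = (319/582)² = 101761/338724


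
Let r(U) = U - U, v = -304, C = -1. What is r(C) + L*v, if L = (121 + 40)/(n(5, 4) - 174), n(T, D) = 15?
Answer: 48944/159 ≈ 307.82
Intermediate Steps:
r(U) = 0
L = -161/159 (L = (121 + 40)/(15 - 174) = 161/(-159) = 161*(-1/159) = -161/159 ≈ -1.0126)
r(C) + L*v = 0 - 161/159*(-304) = 0 + 48944/159 = 48944/159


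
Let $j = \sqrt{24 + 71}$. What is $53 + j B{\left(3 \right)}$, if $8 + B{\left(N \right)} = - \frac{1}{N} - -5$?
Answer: $53 - \frac{10 \sqrt{95}}{3} \approx 20.511$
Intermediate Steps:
$j = \sqrt{95} \approx 9.7468$
$B{\left(N \right)} = -3 - \frac{1}{N}$ ($B{\left(N \right)} = -8 - \left(-5 + \frac{1}{N}\right) = -8 + \left(- \frac{1}{N} + 5\right) = -8 + \left(5 - \frac{1}{N}\right) = -3 - \frac{1}{N}$)
$53 + j B{\left(3 \right)} = 53 + \sqrt{95} \left(-3 - \frac{1}{3}\right) = 53 + \sqrt{95} \left(- \frac{10}{3}\right) = 53 - \frac{10 \sqrt{95}}{3}$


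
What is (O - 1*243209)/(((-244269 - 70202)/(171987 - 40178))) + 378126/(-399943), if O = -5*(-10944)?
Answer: 9936283591582397/125770475153 ≈ 79003.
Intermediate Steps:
O = 54720
(O - 1*243209)/(((-244269 - 70202)/(171987 - 40178))) + 378126/(-399943) = (54720 - 1*243209)/(((-244269 - 70202)/(171987 - 40178))) + 378126/(-399943) = (54720 - 243209)/((-314471/131809)) + 378126*(-1/399943) = -188489/((-314471*1/131809)) - 378126/399943 = -188489/(-314471/131809) - 378126/399943 = -188489*(-131809/314471) - 378126/399943 = 24844546601/314471 - 378126/399943 = 9936283591582397/125770475153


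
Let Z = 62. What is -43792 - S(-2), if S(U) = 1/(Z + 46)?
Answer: -4729537/108 ≈ -43792.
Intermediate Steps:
S(U) = 1/108 (S(U) = 1/(62 + 46) = 1/108)
-43792 - S(-2) = -43792 - 1*1/108 = -43792 - 1/108 = -4729537/108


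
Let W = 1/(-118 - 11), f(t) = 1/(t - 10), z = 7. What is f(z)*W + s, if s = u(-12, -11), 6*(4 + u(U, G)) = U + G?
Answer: -6061/774 ≈ -7.8307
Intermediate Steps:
u(U, G) = -4 + G/6 + U/6 (u(U, G) = -4 + (U + G)/6 = -4 + (G + U)/6 = -4 + (G/6 + U/6) = -4 + G/6 + U/6)
f(t) = 1/(-10 + t)
s = -47/6 (s = -4 + (⅙)*(-11) + (⅙)*(-12) = -4 - 11/6 - 2 = -47/6 ≈ -7.8333)
W = -1/129 (W = 1/(-129) = -1/129 ≈ -0.0077519)
f(z)*W + s = -1/129/(-10 + 7) - 47/6 = -1/129/(-3) - 47/6 = -⅓*(-1/129) - 47/6 = 1/387 - 47/6 = -6061/774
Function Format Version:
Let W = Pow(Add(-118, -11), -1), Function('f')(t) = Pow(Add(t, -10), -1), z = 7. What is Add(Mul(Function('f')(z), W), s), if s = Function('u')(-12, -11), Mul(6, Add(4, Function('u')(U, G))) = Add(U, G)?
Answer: Rational(-6061, 774) ≈ -7.8307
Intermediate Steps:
Function('u')(U, G) = Add(-4, Mul(Rational(1, 6), G), Mul(Rational(1, 6), U)) (Function('u')(U, G) = Add(-4, Mul(Rational(1, 6), Add(U, G))) = Add(-4, Mul(Rational(1, 6), Add(G, U))) = Add(-4, Add(Mul(Rational(1, 6), G), Mul(Rational(1, 6), U))) = Add(-4, Mul(Rational(1, 6), G), Mul(Rational(1, 6), U)))
Function('f')(t) = Pow(Add(-10, t), -1)
s = Rational(-47, 6) (s = Add(-4, Mul(Rational(1, 6), -11), Mul(Rational(1, 6), -12)) = Add(-4, Rational(-11, 6), -2) = Rational(-47, 6) ≈ -7.8333)
W = Rational(-1, 129) (W = Pow(-129, -1) = Rational(-1, 129) ≈ -0.0077519)
Add(Mul(Function('f')(z), W), s) = Add(Mul(Pow(Add(-10, 7), -1), Rational(-1, 129)), Rational(-47, 6)) = Add(Mul(Pow(-3, -1), Rational(-1, 129)), Rational(-47, 6)) = Add(Mul(Rational(-1, 3), Rational(-1, 129)), Rational(-47, 6)) = Add(Rational(1, 387), Rational(-47, 6)) = Rational(-6061, 774)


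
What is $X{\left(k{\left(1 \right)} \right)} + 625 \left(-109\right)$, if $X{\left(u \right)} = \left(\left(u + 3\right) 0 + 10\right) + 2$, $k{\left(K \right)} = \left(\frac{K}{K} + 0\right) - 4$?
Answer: $-68113$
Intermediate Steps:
$k{\left(K \right)} = -3$ ($k{\left(K \right)} = \left(1 + 0\right) - 4 = 1 - 4 = -3$)
$X{\left(u \right)} = 12$ ($X{\left(u \right)} = \left(\left(3 + u\right) 0 + 10\right) + 2 = \left(0 + 10\right) + 2 = 10 + 2 = 12$)
$X{\left(k{\left(1 \right)} \right)} + 625 \left(-109\right) = 12 + 625 \left(-109\right) = 12 - 68125 = -68113$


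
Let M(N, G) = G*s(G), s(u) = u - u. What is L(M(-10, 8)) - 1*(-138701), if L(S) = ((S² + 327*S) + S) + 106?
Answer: 138807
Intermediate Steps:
s(u) = 0
M(N, G) = 0 (M(N, G) = G*0 = 0)
L(S) = 106 + S² + 328*S (L(S) = (S² + 328*S) + 106 = 106 + S² + 328*S)
L(M(-10, 8)) - 1*(-138701) = (106 + 0² + 328*0) - 1*(-138701) = (106 + 0 + 0) + 138701 = 106 + 138701 = 138807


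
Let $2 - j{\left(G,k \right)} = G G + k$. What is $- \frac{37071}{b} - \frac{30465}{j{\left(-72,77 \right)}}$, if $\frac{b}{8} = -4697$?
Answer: $\frac{446569743}{65870728} \approx 6.7795$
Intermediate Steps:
$b = -37576$ ($b = 8 \left(-4697\right) = -37576$)
$j{\left(G,k \right)} = 2 - k - G^{2}$ ($j{\left(G,k \right)} = 2 - \left(G G + k\right) = 2 - \left(G^{2} + k\right) = 2 - \left(k + G^{2}\right) = 2 - k - G^{2}$)
$- \frac{37071}{b} - \frac{30465}{j{\left(-72,77 \right)}} = - \frac{37071}{-37576} - \frac{30465}{2 - 77 - \left(-72\right)^{2}} = \left(-37071\right) \left(- \frac{1}{37576}\right) - \frac{30465}{2 - 77 - 5184} = \frac{37071}{37576} - \frac{30465}{2 - 77 - 5184} = \frac{37071}{37576} - \frac{30465}{-5259} = \frac{37071}{37576} - - \frac{10155}{1753} = \frac{37071}{37576} + \frac{10155}{1753} = \frac{446569743}{65870728}$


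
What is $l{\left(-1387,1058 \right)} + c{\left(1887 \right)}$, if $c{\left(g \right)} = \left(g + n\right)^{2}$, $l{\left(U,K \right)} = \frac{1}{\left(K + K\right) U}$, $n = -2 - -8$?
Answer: $\frac{10517035802507}{2934892} \approx 3.5834 \cdot 10^{6}$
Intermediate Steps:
$n = 6$ ($n = -2 + 8 = 6$)
$l{\left(U,K \right)} = \frac{1}{2 K U}$
$c{\left(g \right)} = \left(6 + g\right)^{2}$ ($c{\left(g \right)} = \left(g + 6\right)^{2} = \left(6 + g\right)^{2}$)
$l{\left(-1387,1058 \right)} + c{\left(1887 \right)} = \frac{1}{2 \cdot 1058 \left(-1387\right)} + \left(6 + 1887\right)^{2} = \frac{1}{2} \cdot \frac{1}{1058} \left(- \frac{1}{1387}\right) + 1893^{2} = - \frac{1}{2934892} + 3583449 = \frac{10517035802507}{2934892}$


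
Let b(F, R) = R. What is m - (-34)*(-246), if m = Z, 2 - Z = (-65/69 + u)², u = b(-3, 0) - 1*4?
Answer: -39927763/4761 ≈ -8386.4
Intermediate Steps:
u = -4 (u = 0 - 1*4 = 0 - 4 = -4)
Z = -106759/4761 (Z = 2 - (-65/69 - 4)² = 2 - (-341/69)² = 2 - 1*116281/4761 = 2 - 116281/4761 = -106759/4761 ≈ -22.424)
m = -106759/4761 ≈ -22.424
m - (-34)*(-246) = -106759/4761 - (-34)*(-246) = -106759/4761 - 1*8364 = -106759/4761 - 8364 = -39927763/4761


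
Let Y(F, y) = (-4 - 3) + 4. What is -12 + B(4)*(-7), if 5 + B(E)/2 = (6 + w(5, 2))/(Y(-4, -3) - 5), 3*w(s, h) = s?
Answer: 857/12 ≈ 71.417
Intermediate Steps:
Y(F, y) = -3 (Y(F, y) = -7 + 4 = -3)
w(s, h) = s/3
B(E) = -143/12 (B(E) = -10 + 2*((6 + (1/3)*5)/(-3 - 5)) = -10 + 2*((6 + 5/3)/(-8)) = -10 + 2*((23/3)*(-1/8)) = -10 + 2*(-23/24) = -10 - 23/12 = -143/12)
-12 + B(4)*(-7) = -12 - 143/12*(-7) = -12 + 1001/12 = 857/12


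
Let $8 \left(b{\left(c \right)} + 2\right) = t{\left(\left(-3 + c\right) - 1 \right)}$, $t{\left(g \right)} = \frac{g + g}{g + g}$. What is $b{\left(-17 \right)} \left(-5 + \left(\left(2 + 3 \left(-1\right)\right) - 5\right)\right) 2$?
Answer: $\frac{165}{4} \approx 41.25$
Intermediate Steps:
$t{\left(g \right)} = 1$ ($t{\left(g \right)} = \frac{2 g}{2 g} = 2 g \frac{1}{2 g} = 1$)
$b{\left(c \right)} = - \frac{15}{8}$ ($b{\left(c \right)} = -2 + \frac{1}{8} \cdot 1 = -2 + \frac{1}{8} = - \frac{15}{8}$)
$b{\left(-17 \right)} \left(-5 + \left(\left(2 + 3 \left(-1\right)\right) - 5\right)\right) 2 = - \frac{15 \left(-5 + \left(\left(2 + 3 \left(-1\right)\right) - 5\right)\right) 2}{8} = - \frac{15 \left(-5 + \left(\left(2 - 3\right) - 5\right)\right) 2}{8} = - \frac{15 \left(-5 - 6\right) 2}{8} = - \frac{15 \left(\left(-11\right) 2\right)}{8} = \left(- \frac{15}{8}\right) \left(-22\right) = \frac{165}{4}$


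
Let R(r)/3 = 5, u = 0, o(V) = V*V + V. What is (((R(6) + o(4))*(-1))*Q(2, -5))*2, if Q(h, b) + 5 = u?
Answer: 350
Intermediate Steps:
o(V) = V + V**2 (o(V) = V**2 + V = V + V**2)
R(r) = 15 (R(r) = 3*5 = 15)
Q(h, b) = -5 (Q(h, b) = -5 + 0 = -5)
(((R(6) + o(4))*(-1))*Q(2, -5))*2 = (((15 + 4*(1 + 4))*(-1))*(-5))*2 = (((15 + 4*5)*(-1))*(-5))*2 = (((15 + 20)*(-1))*(-5))*2 = ((35*(-1))*(-5))*2 = -35*(-5)*2 = 175*2 = 350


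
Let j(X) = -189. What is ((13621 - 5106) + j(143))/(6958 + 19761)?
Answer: 8326/26719 ≈ 0.31161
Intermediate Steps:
((13621 - 5106) + j(143))/(6958 + 19761) = ((13621 - 5106) - 189)/(6958 + 19761) = (8515 - 189)/26719 = 8326*(1/26719) = 8326/26719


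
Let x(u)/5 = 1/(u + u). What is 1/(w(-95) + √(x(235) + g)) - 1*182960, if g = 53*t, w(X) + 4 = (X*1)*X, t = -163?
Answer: 2*(-91480*√76334110 + 77572661473*I)/(√76334110 - 847974*I) ≈ -1.8296e+5 - 9.5367e-7*I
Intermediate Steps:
w(X) = -4 + X² (w(X) = -4 + (X*1)*X = -4 + X*X = -4 + X²)
g = -8639 (g = 53*(-163) = -8639)
x(u) = 5/(2*u) (x(u) = 5/(u + u) = 5/((2*u)) = 5*(1/(2*u)) = 5/(2*u))
1/(w(-95) + √(x(235) + g)) - 1*182960 = 1/((-4 + (-95)²) + √((5/2)/235 - 8639)) - 1*182960 = 1/((-4 + 9025) + √((5/2)*(1/235) - 8639)) - 182960 = 1/(9021 + √(1/94 - 8639)) - 182960 = 1/(9021 + √(-812065/94)) - 182960 = 1/(9021 + I*√76334110/94) - 182960 = -182960 + 1/(9021 + I*√76334110/94)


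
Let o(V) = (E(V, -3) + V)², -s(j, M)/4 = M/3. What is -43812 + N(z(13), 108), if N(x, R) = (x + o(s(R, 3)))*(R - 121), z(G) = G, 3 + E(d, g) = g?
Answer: -45281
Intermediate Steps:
E(d, g) = -3 + g
s(j, M) = -4*M/3
o(V) = (-6 + V)² (o(V) = ((-3 - 3) + V)² = (-6 + V)²)
N(x, R) = (-121 + R)*(100 + x) (N(x, R) = (x + (-6 - 4/3*3)²)*(R - 121) = (x + (-6 - 4)²)*(-121 + R) = (x + (-10)²)*(-121 + R) = (x + 100)*(-121 + R) = (100 + x)*(-121 + R) = (-121 + R)*(100 + x))
-43812 + N(z(13), 108) = -43812 + (-12100 - 121*13 + 100*108 + 108*13) = -43812 + (-12100 - 1573 + 10800 + 1404) = -43812 - 1469 = -45281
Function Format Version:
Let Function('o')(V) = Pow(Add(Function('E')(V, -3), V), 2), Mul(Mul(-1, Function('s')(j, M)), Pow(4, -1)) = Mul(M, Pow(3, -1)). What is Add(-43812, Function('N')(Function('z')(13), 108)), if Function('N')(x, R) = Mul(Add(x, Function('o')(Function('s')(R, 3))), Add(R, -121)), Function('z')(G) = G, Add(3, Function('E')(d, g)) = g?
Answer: -45281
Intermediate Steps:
Function('E')(d, g) = Add(-3, g)
Function('s')(j, M) = Mul(Rational(-4, 3), M) (Function('s')(j, M) = Mul(-4, Mul(M, Pow(3, -1))) = Mul(-4, Mul(M, Rational(1, 3))) = Mul(-4, Mul(Rational(1, 3), M)) = Mul(Rational(-4, 3), M))
Function('o')(V) = Pow(Add(-6, V), 2) (Function('o')(V) = Pow(Add(Add(-3, -3), V), 2) = Pow(Add(-6, V), 2))
Function('N')(x, R) = Mul(Add(-121, R), Add(100, x)) (Function('N')(x, R) = Mul(Add(x, Pow(Add(-6, Mul(Rational(-4, 3), 3)), 2)), Add(R, -121)) = Mul(Add(x, Pow(Add(-6, -4), 2)), Add(-121, R)) = Mul(Add(x, Pow(-10, 2)), Add(-121, R)) = Mul(Add(x, 100), Add(-121, R)) = Mul(Add(100, x), Add(-121, R)) = Mul(Add(-121, R), Add(100, x)))
Add(-43812, Function('N')(Function('z')(13), 108)) = Add(-43812, Add(-12100, Mul(-121, 13), Mul(100, 108), Mul(108, 13))) = Add(-43812, Add(-12100, -1573, 10800, 1404)) = Add(-43812, -1469) = -45281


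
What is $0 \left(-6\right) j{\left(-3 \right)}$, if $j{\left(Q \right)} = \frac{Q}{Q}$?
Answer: $0$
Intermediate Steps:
$j{\left(Q \right)} = 1$
$0 \left(-6\right) j{\left(-3 \right)} = 0 \left(-6\right) 1 = 0 \cdot 1 = 0$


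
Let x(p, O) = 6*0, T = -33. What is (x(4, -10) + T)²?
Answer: 1089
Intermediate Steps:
x(p, O) = 0
(x(4, -10) + T)² = (0 - 33)² = (-33)² = 1089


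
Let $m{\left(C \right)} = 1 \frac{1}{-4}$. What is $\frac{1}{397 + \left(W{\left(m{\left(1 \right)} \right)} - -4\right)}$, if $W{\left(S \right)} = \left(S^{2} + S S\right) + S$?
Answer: $\frac{8}{3207} \approx 0.0024945$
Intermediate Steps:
$m{\left(C \right)} = - \frac{1}{4}$ ($m{\left(C \right)} = 1 \left(- \frac{1}{4}\right) = - \frac{1}{4}$)
$W{\left(S \right)} = S + 2 S^{2}$ ($W{\left(S \right)} = \left(S^{2} + S^{2}\right) + S = 2 S^{2} + S = S + 2 S^{2}$)
$\frac{1}{397 + \left(W{\left(m{\left(1 \right)} \right)} - -4\right)} = \frac{1}{397 - \left(-4 + \frac{1 + 2 \left(- \frac{1}{4}\right)}{4}\right)} = \frac{1}{397 + \left(- \frac{1 - \frac{1}{2}}{4} + 4\right)} = \frac{1}{397 + \left(\left(- \frac{1}{4}\right) \frac{1}{2} + 4\right)} = \frac{1}{397 + \left(- \frac{1}{8} + 4\right)} = \frac{1}{397 + \frac{31}{8}} = \frac{1}{\frac{3207}{8}} = \frac{8}{3207}$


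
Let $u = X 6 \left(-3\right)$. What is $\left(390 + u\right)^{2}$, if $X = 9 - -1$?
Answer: $44100$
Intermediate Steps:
$X = 10$ ($X = 9 + 1 = 10$)
$u = -180$ ($u = 10 \cdot 6 \left(-3\right) = 10 \left(-18\right) = -180$)
$\left(390 + u\right)^{2} = \left(390 - 180\right)^{2} = 210^{2} = 44100$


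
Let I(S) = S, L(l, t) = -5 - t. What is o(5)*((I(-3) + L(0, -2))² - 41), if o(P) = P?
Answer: -25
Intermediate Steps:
o(5)*((I(-3) + L(0, -2))² - 41) = 5*((-3 + (-5 - 1*(-2)))² - 41) = 5*((-3 + (-5 + 2))² - 41) = 5*((-3 - 3)² - 41) = 5*((-6)² - 41) = 5*(36 - 41) = 5*(-5) = -25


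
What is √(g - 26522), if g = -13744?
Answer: 3*I*√4474 ≈ 200.66*I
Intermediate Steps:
√(g - 26522) = √(-13744 - 26522) = √(-40266) = 3*I*√4474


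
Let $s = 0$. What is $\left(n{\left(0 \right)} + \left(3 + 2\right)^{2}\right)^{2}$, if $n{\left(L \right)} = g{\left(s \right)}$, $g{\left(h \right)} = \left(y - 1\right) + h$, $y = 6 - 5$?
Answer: $625$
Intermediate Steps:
$y = 1$
$g{\left(h \right)} = h$ ($g{\left(h \right)} = \left(1 - 1\right) + h = 0 + h = h$)
$n{\left(L \right)} = 0$
$\left(n{\left(0 \right)} + \left(3 + 2\right)^{2}\right)^{2} = \left(0 + \left(3 + 2\right)^{2}\right)^{2} = \left(0 + 5^{2}\right)^{2} = \left(0 + 25\right)^{2} = 25^{2} = 625$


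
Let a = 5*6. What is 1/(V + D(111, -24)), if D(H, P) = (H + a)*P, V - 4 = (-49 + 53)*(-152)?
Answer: -1/3988 ≈ -0.00025075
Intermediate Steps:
V = -604 (V = 4 + (-49 + 53)*(-152) = 4 + 4*(-152) = 4 - 608 = -604)
a = 30
D(H, P) = P*(30 + H) (D(H, P) = (H + 30)*P = (30 + H)*P = P*(30 + H))
1/(V + D(111, -24)) = 1/(-604 - 24*(30 + 111)) = 1/(-604 - 24*141) = 1/(-604 - 3384) = 1/(-3988) = -1/3988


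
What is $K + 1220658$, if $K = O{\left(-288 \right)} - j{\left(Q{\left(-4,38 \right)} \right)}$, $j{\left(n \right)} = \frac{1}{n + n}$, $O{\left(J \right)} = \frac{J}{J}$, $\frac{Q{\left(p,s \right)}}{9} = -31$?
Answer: $\frac{681127723}{558} \approx 1.2207 \cdot 10^{6}$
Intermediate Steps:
$Q{\left(p,s \right)} = -279$ ($Q{\left(p,s \right)} = 9 \left(-31\right) = -279$)
$O{\left(J \right)} = 1$
$j{\left(n \right)} = \frac{1}{2 n}$
$K = \frac{559}{558}$ ($K = 1 - \frac{1}{2 \left(-279\right)} = 1 - \frac{1}{2} \left(- \frac{1}{279}\right) = 1 - - \frac{1}{558} = 1 + \frac{1}{558} = \frac{559}{558} \approx 1.0018$)
$K + 1220658 = \frac{559}{558} + 1220658 = \frac{681127723}{558}$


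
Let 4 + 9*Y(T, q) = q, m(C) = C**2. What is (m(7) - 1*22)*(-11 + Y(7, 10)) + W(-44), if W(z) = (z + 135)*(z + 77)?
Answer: 2724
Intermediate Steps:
Y(T, q) = -4/9 + q/9
W(z) = (77 + z)*(135 + z) (W(z) = (135 + z)*(77 + z) = (77 + z)*(135 + z))
(m(7) - 1*22)*(-11 + Y(7, 10)) + W(-44) = (7**2 - 1*22)*(-11 + (-4/9 + (1/9)*10)) + (10395 + (-44)**2 + 212*(-44)) = (49 - 22)*(-11 + (-4/9 + 10/9)) + (10395 + 1936 - 9328) = 27*(-11 + 2/3) + 3003 = 27*(-31/3) + 3003 = -279 + 3003 = 2724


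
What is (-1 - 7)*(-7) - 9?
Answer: 47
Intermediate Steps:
(-1 - 7)*(-7) - 9 = -8*(-7) - 9 = 56 - 9 = 47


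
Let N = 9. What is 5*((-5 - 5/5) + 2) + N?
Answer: -11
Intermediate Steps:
5*((-5 - 5/5) + 2) + N = 5*((-5 - 5/5) + 2) + 9 = 5*((-5 - 5*⅕) + 2) + 9 = 5*((-5 - 1) + 2) + 9 = 5*(-6 + 2) + 9 = 5*(-4) + 9 = -20 + 9 = -11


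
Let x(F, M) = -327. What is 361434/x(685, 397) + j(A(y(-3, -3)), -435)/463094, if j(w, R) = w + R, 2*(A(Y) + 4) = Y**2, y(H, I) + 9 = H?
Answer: -55792678935/50477246 ≈ -1105.3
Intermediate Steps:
y(H, I) = -9 + H
A(Y) = -4 + Y**2/2
j(w, R) = R + w
361434/x(685, 397) + j(A(y(-3, -3)), -435)/463094 = 361434/(-327) + (-435 + (-4 + (-9 - 3)**2/2))/463094 = 361434*(-1/327) + (-435 + (-4 + (1/2)*(-12)**2))*(1/463094) = -120478/109 + (-435 + (-4 + (1/2)*144))*(1/463094) = -120478/109 + (-435 + (-4 + 72))*(1/463094) = -120478/109 + (-435 + 68)*(1/463094) = -120478/109 - 367*1/463094 = -120478/109 - 367/463094 = -55792678935/50477246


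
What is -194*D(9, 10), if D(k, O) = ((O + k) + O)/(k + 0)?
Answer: -5626/9 ≈ -625.11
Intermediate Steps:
D(k, O) = (k + 2*O)/k
-194*D(9, 10) = -194*(9 + 2*10)/9 = -194*(9 + 20)/9 = -194*29/9 = -5626/9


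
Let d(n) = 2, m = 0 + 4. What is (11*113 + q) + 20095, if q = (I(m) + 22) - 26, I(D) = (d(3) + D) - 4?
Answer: 21336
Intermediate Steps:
m = 4
I(D) = -2 + D (I(D) = (2 + D) - 4 = -2 + D)
q = -2 (q = ((-2 + 4) + 22) - 26 = (2 + 22) - 26 = 24 - 26 = -2)
(11*113 + q) + 20095 = (11*113 - 2) + 20095 = (1243 - 2) + 20095 = 1241 + 20095 = 21336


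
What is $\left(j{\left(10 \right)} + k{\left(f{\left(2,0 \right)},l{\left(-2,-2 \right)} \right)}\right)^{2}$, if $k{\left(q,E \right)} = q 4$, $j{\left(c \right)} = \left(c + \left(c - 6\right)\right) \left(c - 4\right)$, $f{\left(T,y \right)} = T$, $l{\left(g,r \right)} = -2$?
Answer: $8464$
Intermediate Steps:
$j{\left(c \right)} = \left(-6 + 2 c\right) \left(-4 + c\right)$ ($j{\left(c \right)} = \left(c + \left(c - 6\right)\right) \left(-4 + c\right) = \left(c + \left(-6 + c\right)\right) \left(-4 + c\right) = \left(-6 + 2 c\right) \left(-4 + c\right)$)
$k{\left(q,E \right)} = 4 q$
$\left(j{\left(10 \right)} + k{\left(f{\left(2,0 \right)},l{\left(-2,-2 \right)} \right)}\right)^{2} = \left(\left(24 - 140 + 2 \cdot 10^{2}\right) + 4 \cdot 2\right)^{2} = \left(\left(24 - 140 + 2 \cdot 100\right) + 8\right)^{2} = \left(\left(24 - 140 + 200\right) + 8\right)^{2} = \left(84 + 8\right)^{2} = 92^{2} = 8464$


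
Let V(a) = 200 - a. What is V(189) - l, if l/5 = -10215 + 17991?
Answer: -38869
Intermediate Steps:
l = 38880 (l = 5*(-10215 + 17991) = 5*7776 = 38880)
V(189) - l = (200 - 1*189) - 1*38880 = (200 - 189) - 38880 = 11 - 38880 = -38869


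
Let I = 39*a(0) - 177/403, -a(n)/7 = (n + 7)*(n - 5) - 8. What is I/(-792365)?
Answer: -946128/63864619 ≈ -0.014815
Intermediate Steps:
a(n) = 56 - 7*(-5 + n)*(7 + n) (a(n) = -7*((n + 7)*(n - 5) - 8) = -7*((7 + n)*(-5 + n) - 8) = -7*((-5 + n)*(7 + n) - 8) = -7*(-8 + (-5 + n)*(7 + n)) = 56 - 7*(-5 + n)*(7 + n))
I = 4730640/403 (I = 39*(301 - 14*0 - 7*0²) - 177/403 = 39*(301 + 0 - 7*0) - 177*1/403 = 39*(301 + 0 + 0) - 177/403 = 39*301 - 177/403 = 11739 - 177/403 = 4730640/403 ≈ 11739.)
I/(-792365) = (4730640/403)/(-792365) = (4730640/403)*(-1/792365) = -946128/63864619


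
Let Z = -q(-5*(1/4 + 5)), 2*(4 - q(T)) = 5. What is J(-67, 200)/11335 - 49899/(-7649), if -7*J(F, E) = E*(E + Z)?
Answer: 731114171/121381981 ≈ 6.0233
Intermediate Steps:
q(T) = 3/2 (q(T) = 4 - ½*5 = 4 - 5/2 = 3/2)
Z = -3/2 (Z = -1*3/2 = -3/2 ≈ -1.5000)
J(F, E) = -E*(-3/2 + E)/7 (J(F, E) = -E*(E - 3/2)/7 = -E*(-3/2 + E)/7)
J(-67, 200)/11335 - 49899/(-7649) = ((1/14)*200*(3 - 2*200))/11335 - 49899/(-7649) = ((1/14)*200*(3 - 400))*(1/11335) - 49899*(-1/7649) = ((1/14)*200*(-397))*(1/11335) + 49899/7649 = -39700/7*1/11335 + 49899/7649 = -7940/15869 + 49899/7649 = 731114171/121381981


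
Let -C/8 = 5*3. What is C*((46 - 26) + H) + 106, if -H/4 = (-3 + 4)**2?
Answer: -1814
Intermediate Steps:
H = -4 (H = -4*(-3 + 4)**2 = -4*1**2 = -4*1 = -4)
C = -120 (C = -40*3 = -8*15 = -120)
C*((46 - 26) + H) + 106 = -120*((46 - 26) - 4) + 106 = -120*(20 - 4) + 106 = -120*16 + 106 = -1920 + 106 = -1814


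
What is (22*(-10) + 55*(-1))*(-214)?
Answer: 58850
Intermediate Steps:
(22*(-10) + 55*(-1))*(-214) = (-220 - 55)*(-214) = -275*(-214) = 58850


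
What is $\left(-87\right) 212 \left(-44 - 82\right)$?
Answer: $2323944$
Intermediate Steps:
$\left(-87\right) 212 \left(-44 - 82\right) = - 18444 \left(-44 - 82\right) = \left(-18444\right) \left(-126\right) = 2323944$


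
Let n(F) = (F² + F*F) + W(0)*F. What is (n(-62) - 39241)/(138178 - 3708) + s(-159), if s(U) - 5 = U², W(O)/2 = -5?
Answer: 485739641/19210 ≈ 25286.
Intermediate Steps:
W(O) = -10 (W(O) = 2*(-5) = -10)
n(F) = -10*F + 2*F² (n(F) = (F² + F*F) - 10*F = (F² + F²) - 10*F = 2*F² - 10*F = -10*F + 2*F²)
s(U) = 5 + U²
(n(-62) - 39241)/(138178 - 3708) + s(-159) = (2*(-62)*(-5 - 62) - 39241)/(138178 - 3708) + (5 + (-159)²) = (2*(-62)*(-67) - 39241)/134470 + (5 + 25281) = (8308 - 39241)*(1/134470) + 25286 = -30933*1/134470 + 25286 = -4419/19210 + 25286 = 485739641/19210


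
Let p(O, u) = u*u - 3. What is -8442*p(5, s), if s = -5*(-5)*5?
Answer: -131880924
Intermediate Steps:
s = 125 (s = 25*5 = 125)
p(O, u) = -3 + u² (p(O, u) = u² - 3 = -3 + u²)
-8442*p(5, s) = -8442*(-3 + 125²) = -8442*(-3 + 15625) = -8442*15622 = -938*140598 = -131880924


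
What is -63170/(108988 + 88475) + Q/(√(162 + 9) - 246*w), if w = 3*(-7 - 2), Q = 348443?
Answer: 50468149627352/967919591751 - 348443*√19/14705331 ≈ 52.038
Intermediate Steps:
w = -27 (w = 3*(-9) = -27)
-63170/(108988 + 88475) + Q/(√(162 + 9) - 246*w) = -63170/(108988 + 88475) + 348443/(√(162 + 9) - 246*(-27)) = -63170/197463 + 348443/(√171 + 6642) = -63170*1/197463 + 348443/(3*√19 + 6642) = -63170/197463 + 348443/(6642 + 3*√19)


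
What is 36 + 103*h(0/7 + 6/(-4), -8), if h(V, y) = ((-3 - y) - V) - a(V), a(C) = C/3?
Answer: 757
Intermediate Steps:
a(C) = C/3 (a(C) = C*(⅓) = C/3)
h(V, y) = -3 - y - 4*V/3 (h(V, y) = ((-3 - y) - V) - V/3 = (-3 - V - y) - V/3 = -3 - y - 4*V/3)
36 + 103*h(0/7 + 6/(-4), -8) = 36 + 103*(-3 - 1*(-8) - 4*(0/7 + 6/(-4))/3) = 36 + 103*(-3 + 8 - 4*(0*(⅐) + 6*(-¼))/3) = 36 + 103*(-3 + 8 - 4*(0 - 3/2)/3) = 36 + 103*(-3 + 8 - 4/3*(-3/2)) = 36 + 103*(-3 + 8 + 2) = 36 + 103*7 = 36 + 721 = 757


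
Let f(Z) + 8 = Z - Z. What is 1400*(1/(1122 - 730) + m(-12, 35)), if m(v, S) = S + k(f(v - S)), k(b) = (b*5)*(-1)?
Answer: 735025/7 ≈ 1.0500e+5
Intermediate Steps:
f(Z) = -8 (f(Z) = -8 + (Z - Z) = -8 + 0 = -8)
k(b) = -5*b (k(b) = (5*b)*(-1) = -5*b)
m(v, S) = 40 + S (m(v, S) = S - 5*(-8) = S + 40 = 40 + S)
1400*(1/(1122 - 730) + m(-12, 35)) = 1400*(1/(1122 - 730) + (40 + 35)) = 1400*(1/392 + 75) = 1400*(29401/392) = 735025/7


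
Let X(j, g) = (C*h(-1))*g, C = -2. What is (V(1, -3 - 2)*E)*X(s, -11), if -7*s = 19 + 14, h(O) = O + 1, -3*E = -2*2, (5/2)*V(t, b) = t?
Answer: 0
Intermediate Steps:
V(t, b) = 2*t/5
E = 4/3 (E = -(-2)*2/3 = -⅓*(-4) = 4/3 ≈ 1.3333)
h(O) = 1 + O
s = -33/7 (s = -(19 + 14)/7 = -⅐*33 = -33/7 ≈ -4.7143)
X(j, g) = 0 (X(j, g) = (-2*(1 - 1))*g = (-2*0)*g = 0*g = 0)
(V(1, -3 - 2)*E)*X(s, -11) = (((⅖)*1)*(4/3))*0 = ((⅖)*(4/3))*0 = (8/15)*0 = 0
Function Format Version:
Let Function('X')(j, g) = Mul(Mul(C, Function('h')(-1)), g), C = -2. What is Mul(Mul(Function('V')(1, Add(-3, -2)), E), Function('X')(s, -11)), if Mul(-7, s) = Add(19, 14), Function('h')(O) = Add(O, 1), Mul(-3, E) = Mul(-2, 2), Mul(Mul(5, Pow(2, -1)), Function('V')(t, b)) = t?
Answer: 0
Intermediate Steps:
Function('V')(t, b) = Mul(Rational(2, 5), t)
E = Rational(4, 3) (E = Mul(Rational(-1, 3), Mul(-2, 2)) = Mul(Rational(-1, 3), -4) = Rational(4, 3) ≈ 1.3333)
Function('h')(O) = Add(1, O)
s = Rational(-33, 7) (s = Mul(Rational(-1, 7), Add(19, 14)) = Mul(Rational(-1, 7), 33) = Rational(-33, 7) ≈ -4.7143)
Function('X')(j, g) = 0 (Function('X')(j, g) = Mul(Mul(-2, Add(1, -1)), g) = Mul(Mul(-2, 0), g) = Mul(0, g) = 0)
Mul(Mul(Function('V')(1, Add(-3, -2)), E), Function('X')(s, -11)) = Mul(Mul(Mul(Rational(2, 5), 1), Rational(4, 3)), 0) = Mul(Mul(Rational(2, 5), Rational(4, 3)), 0) = Mul(Rational(8, 15), 0) = 0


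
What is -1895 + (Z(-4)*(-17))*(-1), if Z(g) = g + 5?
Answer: -1878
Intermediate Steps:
Z(g) = 5 + g
-1895 + (Z(-4)*(-17))*(-1) = -1895 + ((5 - 4)*(-17))*(-1) = -1895 + (1*(-17))*(-1) = -1895 - 17*(-1) = -1895 + 17 = -1878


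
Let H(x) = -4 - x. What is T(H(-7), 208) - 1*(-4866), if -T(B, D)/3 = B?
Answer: 4857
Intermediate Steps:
T(B, D) = -3*B
T(H(-7), 208) - 1*(-4866) = -3*(-4 - 1*(-7)) - 1*(-4866) = -3*(-4 + 7) + 4866 = -3*3 + 4866 = -9 + 4866 = 4857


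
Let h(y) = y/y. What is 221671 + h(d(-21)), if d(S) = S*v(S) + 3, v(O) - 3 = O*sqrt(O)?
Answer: 221672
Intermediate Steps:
v(O) = 3 + O**(3/2) (v(O) = 3 + O*sqrt(O) = 3 + O**(3/2))
d(S) = 3 + S*(3 + S**(3/2)) (d(S) = S*(3 + S**(3/2)) + 3 = 3 + S*(3 + S**(3/2)))
h(y) = 1
221671 + h(d(-21)) = 221671 + 1 = 221672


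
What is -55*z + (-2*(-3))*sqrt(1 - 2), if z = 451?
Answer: -24805 + 6*I ≈ -24805.0 + 6.0*I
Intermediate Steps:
-55*z + (-2*(-3))*sqrt(1 - 2) = -55*451 + (-2*(-3))*sqrt(1 - 2) = -24805 + 6*sqrt(-1) = -24805 + 6*I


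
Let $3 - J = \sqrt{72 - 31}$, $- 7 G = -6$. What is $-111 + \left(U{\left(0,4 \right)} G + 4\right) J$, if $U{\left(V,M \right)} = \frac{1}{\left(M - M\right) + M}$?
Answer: $- \frac{1377}{14} - \frac{59 \sqrt{41}}{14} \approx -125.34$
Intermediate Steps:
$G = \frac{6}{7}$ ($G = \left(- \frac{1}{7}\right) \left(-6\right) = \frac{6}{7} \approx 0.85714$)
$J = 3 - \sqrt{41}$ ($J = 3 - \sqrt{72 - 31} = 3 - \sqrt{41} \approx -3.4031$)
$U{\left(V,M \right)} = \frac{1}{M}$ ($U{\left(V,M \right)} = \frac{1}{0 + M} = \frac{1}{M}$)
$-111 + \left(U{\left(0,4 \right)} G + 4\right) J = -111 + \left(\frac{1}{4} \cdot \frac{6}{7} + 4\right) \left(3 - \sqrt{41}\right) = -111 + \left(\frac{3}{14} + 4\right) \left(3 - \sqrt{41}\right) = -111 + \frac{59 \left(3 - \sqrt{41}\right)}{14} = -111 + \left(\frac{177}{14} - \frac{59 \sqrt{41}}{14}\right) = - \frac{1377}{14} - \frac{59 \sqrt{41}}{14}$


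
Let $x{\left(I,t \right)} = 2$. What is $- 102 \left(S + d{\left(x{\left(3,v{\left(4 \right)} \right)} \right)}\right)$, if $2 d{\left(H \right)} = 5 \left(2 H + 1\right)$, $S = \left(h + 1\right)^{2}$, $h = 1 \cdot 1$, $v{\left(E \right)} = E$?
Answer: $-1683$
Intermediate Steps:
$h = 1$
$S = 4$ ($S = \left(1 + 1\right)^{2} = 2^{2} = 4$)
$d{\left(H \right)} = \frac{5}{2} + 5 H$ ($d{\left(H \right)} = \frac{5 \left(2 H + 1\right)}{2} = \frac{5 \left(1 + 2 H\right)}{2} = \frac{5 + 10 H}{2} = \frac{5}{2} + 5 H$)
$- 102 \left(S + d{\left(x{\left(3,v{\left(4 \right)} \right)} \right)}\right) = - 102 \left(4 + \left(\frac{5}{2} + 5 \cdot 2\right)\right) = - 102 \left(4 + \left(\frac{5}{2} + 10\right)\right) = - 102 \left(4 + \frac{25}{2}\right) = \left(-102\right) \frac{33}{2} = -1683$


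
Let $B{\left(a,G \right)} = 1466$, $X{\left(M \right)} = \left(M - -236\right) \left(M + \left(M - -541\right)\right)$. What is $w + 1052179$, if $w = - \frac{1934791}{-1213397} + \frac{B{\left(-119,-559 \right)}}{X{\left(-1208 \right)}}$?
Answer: $\frac{1163404518797627501}{1105708016250} \approx 1.0522 \cdot 10^{6}$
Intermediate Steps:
$X{\left(M \right)} = \left(236 + M\right) \left(541 + 2 M\right)$ ($X{\left(M \right)} = \left(M + \left(-27 + 263\right)\right) \left(M + \left(M + 541\right)\right) = \left(M + 236\right) \left(M + \left(541 + M\right)\right) = \left(236 + M\right) \left(541 + 2 M\right)$)
$w = \frac{1763967718751}{1105708016250}$ ($w = - \frac{1934791}{-1213397} + \frac{1466}{127676 + 2 \left(-1208\right)^{2} + 1013 \left(-1208\right)} = \left(-1934791\right) \left(- \frac{1}{1213397}\right) + \frac{1466}{127676 + 2 \cdot 1459264 - 1223704} = \frac{1934791}{1213397} + \frac{1466}{127676 + 2918528 - 1223704} = \frac{1934791}{1213397} + \frac{1466}{1822500} = \frac{1934791}{1213397} + 1466 \cdot \frac{1}{1822500} = \frac{1934791}{1213397} + \frac{733}{911250} = \frac{1763967718751}{1105708016250} \approx 1.5953$)
$w + 1052179 = \frac{1763967718751}{1105708016250} + 1052179 = \frac{1163404518797627501}{1105708016250}$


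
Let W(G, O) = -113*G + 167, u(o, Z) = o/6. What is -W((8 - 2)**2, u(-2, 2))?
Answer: 3901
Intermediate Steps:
u(o, Z) = o/6 (u(o, Z) = o*(1/6) = o/6)
W(G, O) = 167 - 113*G
-W((8 - 2)**2, u(-2, 2)) = -(167 - 113*(8 - 2)**2) = -(167 - 113*6**2) = -(167 - 113*36) = -(167 - 4068) = -1*(-3901) = 3901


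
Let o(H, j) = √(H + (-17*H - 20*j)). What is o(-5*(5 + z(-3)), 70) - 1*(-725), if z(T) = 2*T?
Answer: 725 + 2*I*√370 ≈ 725.0 + 38.471*I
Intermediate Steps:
o(H, j) = √(-20*j - 16*H) (o(H, j) = √(H + (-20*j - 17*H)) = √(-20*j - 16*H))
o(-5*(5 + z(-3)), 70) - 1*(-725) = 2*√(-5*70 - (-20)*(5 + 2*(-3))) - 1*(-725) = 2*√(-350 - (-20)*(5 - 6)) + 725 = 2*√(-350 - (-20)*(-1)) + 725 = 2*√(-350 - 4*5) + 725 = 2*√(-350 - 20) + 725 = 2*√(-370) + 725 = 2*(I*√370) + 725 = 2*I*√370 + 725 = 725 + 2*I*√370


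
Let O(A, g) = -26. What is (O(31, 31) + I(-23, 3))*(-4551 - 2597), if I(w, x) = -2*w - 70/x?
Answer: 71480/3 ≈ 23827.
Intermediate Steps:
I(w, x) = -70/x - 2*w
(O(31, 31) + I(-23, 3))*(-4551 - 2597) = (-26 + (-70/3 - 2*(-23)))*(-4551 - 2597) = (-26 + (-70*1/3 + 46))*(-7148) = (-26 + (-70/3 + 46))*(-7148) = (-26 + 68/3)*(-7148) = -10/3*(-7148) = 71480/3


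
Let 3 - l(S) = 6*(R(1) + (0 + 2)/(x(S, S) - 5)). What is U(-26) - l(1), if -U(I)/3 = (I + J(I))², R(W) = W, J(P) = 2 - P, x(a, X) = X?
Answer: -12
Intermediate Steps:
U(I) = -12 (U(I) = -3*(I + (2 - I))² = -3*2² = -3*4 = -12)
l(S) = -3 - 12/(-5 + S) (l(S) = 3 - 6*(1 + (0 + 2)/(S - 5)) = 3 - 6*(1 + 2/(-5 + S)) = 3 - (6 + 12/(-5 + S)) = 3 + (-6 - 12/(-5 + S)) = -3 - 12/(-5 + S))
U(-26) - l(1) = -12 - 3*(1 - 1*1)/(-5 + 1) = -12 - 3*(1 - 1)/(-4) = -12 - 3*(-1)*0/4 = -12 - 1*0 = -12 + 0 = -12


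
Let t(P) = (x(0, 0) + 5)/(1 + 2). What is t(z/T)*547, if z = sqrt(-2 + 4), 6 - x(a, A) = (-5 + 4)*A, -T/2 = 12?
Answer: 6017/3 ≈ 2005.7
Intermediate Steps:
T = -24 (T = -2*12 = -24)
x(a, A) = 6 + A (x(a, A) = 6 - (-5 + 4)*A = 6 - (-1)*A = 6 + A)
z = sqrt(2) ≈ 1.4142
t(P) = 11/3 (t(P) = ((6 + 0) + 5)/(1 + 2) = (6 + 5)/3 = 11*(1/3) = 11/3)
t(z/T)*547 = (11/3)*547 = 6017/3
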